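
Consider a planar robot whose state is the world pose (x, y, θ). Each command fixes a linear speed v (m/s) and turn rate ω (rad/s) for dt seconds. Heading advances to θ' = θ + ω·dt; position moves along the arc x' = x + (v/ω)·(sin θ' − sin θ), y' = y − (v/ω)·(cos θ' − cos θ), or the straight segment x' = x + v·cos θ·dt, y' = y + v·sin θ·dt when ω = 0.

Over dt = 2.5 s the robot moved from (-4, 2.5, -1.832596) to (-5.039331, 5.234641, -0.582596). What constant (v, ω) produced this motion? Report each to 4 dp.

v = -1.2500, ω = 0.5000

Δθ = -0.582596 − -1.832596 = 1.250000
ω = Δθ/dt = 1.250000/2.5 = 0.5000
R = −Δy/(cos θ' − cos θ) = -2.5000
v = R·ω = -2.5000·0.5000 = -1.2500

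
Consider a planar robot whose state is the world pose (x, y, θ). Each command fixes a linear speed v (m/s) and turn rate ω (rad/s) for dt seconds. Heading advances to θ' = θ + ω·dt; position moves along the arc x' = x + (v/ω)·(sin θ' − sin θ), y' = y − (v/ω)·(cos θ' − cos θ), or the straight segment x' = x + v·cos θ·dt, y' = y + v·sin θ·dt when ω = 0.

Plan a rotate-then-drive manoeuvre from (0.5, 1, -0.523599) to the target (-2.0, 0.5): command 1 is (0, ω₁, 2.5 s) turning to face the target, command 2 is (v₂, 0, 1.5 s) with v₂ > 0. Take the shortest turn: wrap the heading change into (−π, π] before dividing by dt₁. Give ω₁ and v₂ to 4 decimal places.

heading to target = atan2(0.5−1, -2−0.5) = -2.9442
Δθ = wrap(-2.9442 − -0.5236) = -2.4206; ω₁ = Δθ/dt₁ = -0.9682
distance = √((-2−0.5)² + (0.5−1)²) = 2.5495; v₂ = distance/dt₂ = 1.6997

ω₁ = -0.9682, v₂ = 1.6997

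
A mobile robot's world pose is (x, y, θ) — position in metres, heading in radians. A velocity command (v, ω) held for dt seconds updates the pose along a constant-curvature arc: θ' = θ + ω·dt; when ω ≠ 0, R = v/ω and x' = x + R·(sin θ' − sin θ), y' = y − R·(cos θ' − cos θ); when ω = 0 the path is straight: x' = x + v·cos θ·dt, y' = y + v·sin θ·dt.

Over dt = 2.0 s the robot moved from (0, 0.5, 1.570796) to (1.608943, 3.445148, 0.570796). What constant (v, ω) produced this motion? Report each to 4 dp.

Δθ = 0.570796 − 1.570796 = -1.000000
ω = Δθ/dt = -1.000000/2.0 = -0.5000
R = −Δy/(cos θ' − cos θ) = -3.5000
v = R·ω = -3.5000·-0.5000 = 1.7500

v = 1.7500, ω = -0.5000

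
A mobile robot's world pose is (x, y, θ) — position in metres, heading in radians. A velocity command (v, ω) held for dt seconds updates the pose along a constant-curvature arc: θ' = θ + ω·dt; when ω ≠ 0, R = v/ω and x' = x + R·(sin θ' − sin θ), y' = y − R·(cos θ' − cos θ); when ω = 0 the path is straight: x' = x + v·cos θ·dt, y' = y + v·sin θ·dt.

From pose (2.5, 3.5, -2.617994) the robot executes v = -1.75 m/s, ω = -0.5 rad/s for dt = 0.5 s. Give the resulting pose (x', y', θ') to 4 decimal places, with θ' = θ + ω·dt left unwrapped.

(3.3043, 3.8387, -2.8680)

θ' = -2.6180 + -0.5·0.5 = -2.8680
R = v/ω = -1.75/-0.5 = 3.5000
x' = 2.5 + 3.5000·(sin -2.8680 − sin -2.6180) = 3.3043
y' = 3.5 − 3.5000·(cos -2.8680 − cos -2.6180) = 3.8387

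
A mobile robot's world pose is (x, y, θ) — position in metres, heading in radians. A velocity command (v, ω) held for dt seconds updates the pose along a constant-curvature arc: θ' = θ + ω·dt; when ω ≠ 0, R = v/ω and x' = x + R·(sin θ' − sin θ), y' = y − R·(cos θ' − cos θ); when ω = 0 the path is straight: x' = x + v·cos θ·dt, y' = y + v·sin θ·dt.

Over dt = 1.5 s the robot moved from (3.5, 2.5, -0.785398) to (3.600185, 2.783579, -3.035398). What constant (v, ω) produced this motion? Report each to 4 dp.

v = -0.2500, ω = -1.5000

Δθ = -3.035398 − -0.785398 = -2.250000
ω = Δθ/dt = -2.250000/1.5 = -1.5000
R = −Δy/(cos θ' − cos θ) = 0.1667
v = R·ω = 0.1667·-1.5000 = -0.2500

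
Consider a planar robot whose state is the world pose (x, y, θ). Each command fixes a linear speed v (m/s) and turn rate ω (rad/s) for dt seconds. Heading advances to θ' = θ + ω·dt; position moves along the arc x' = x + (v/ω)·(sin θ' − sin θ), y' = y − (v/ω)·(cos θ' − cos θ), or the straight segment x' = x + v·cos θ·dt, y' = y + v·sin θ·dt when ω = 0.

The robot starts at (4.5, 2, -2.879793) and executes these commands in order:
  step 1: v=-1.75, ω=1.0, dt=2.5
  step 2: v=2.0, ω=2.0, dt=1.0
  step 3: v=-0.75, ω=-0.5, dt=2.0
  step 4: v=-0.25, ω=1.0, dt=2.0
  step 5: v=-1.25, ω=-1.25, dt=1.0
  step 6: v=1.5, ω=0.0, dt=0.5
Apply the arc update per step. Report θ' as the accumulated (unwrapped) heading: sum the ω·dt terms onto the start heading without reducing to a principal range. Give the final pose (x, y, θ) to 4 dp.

(6.0911, 4.2474, 1.3702)

step 1: θ'=-0.3798 (R=-1.7500) → pose (4.6958, 5.3157, -0.3798)
step 2: θ'=1.6202 (R=1.0000) → pose (6.0653, 6.2938, 1.6202)
step 3: θ'=0.6202 (R=1.5000) → pose (5.4390, 4.9991, 0.6202)
step 4: θ'=2.6202 (R=-0.2500) → pose (5.4598, 4.5789, 2.6202)
step 5: θ'=1.3702 (R=1.0000) → pose (5.9416, 3.5125, 1.3702)
step 6: θ'=1.3702 (straight) → pose (6.0911, 4.2474, 1.3702)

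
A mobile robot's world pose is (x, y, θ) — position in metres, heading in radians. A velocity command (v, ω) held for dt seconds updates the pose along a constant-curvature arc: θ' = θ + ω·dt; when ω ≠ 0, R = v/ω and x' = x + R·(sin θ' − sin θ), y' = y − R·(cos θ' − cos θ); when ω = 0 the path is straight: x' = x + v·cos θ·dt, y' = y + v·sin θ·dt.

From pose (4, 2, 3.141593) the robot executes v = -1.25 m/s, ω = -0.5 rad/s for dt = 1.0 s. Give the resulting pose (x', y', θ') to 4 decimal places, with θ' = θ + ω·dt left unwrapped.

(5.1986, 1.6940, 2.6416)

θ' = 3.1416 + -0.5·1.0 = 2.6416
R = v/ω = -1.25/-0.5 = 2.5000
x' = 4 + 2.5000·(sin 2.6416 − sin 3.1416) = 5.1986
y' = 2 − 2.5000·(cos 2.6416 − cos 3.1416) = 1.6940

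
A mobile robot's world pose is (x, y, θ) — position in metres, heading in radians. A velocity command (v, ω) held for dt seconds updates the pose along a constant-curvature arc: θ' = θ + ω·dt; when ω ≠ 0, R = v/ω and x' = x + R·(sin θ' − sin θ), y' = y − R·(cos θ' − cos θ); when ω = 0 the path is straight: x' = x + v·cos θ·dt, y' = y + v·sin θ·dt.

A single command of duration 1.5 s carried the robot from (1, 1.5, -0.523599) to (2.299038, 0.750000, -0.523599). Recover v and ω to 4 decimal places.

v = 1.0000, ω = 0.0000

Δθ = -0.523599 − -0.523599 = 0.000000
ω = Δθ/dt = 0.000000/1.5 = 0.0000
ω = 0 → v = (Δx·cos θ + Δy·sin θ)/dt = 1.0000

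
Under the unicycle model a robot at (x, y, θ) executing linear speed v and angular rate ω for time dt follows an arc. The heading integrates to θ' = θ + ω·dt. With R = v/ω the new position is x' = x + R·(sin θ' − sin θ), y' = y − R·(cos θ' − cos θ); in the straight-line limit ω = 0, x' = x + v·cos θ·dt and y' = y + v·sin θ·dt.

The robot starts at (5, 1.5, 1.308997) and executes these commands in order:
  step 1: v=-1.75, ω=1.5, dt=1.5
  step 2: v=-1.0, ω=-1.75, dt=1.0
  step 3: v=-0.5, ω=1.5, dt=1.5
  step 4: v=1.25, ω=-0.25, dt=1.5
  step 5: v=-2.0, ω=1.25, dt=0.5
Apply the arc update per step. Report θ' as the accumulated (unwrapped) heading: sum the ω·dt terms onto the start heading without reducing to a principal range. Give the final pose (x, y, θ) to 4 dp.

(7.2319, -0.8806, 4.3090)

step 1: θ'=3.5590 (R=-1.1667) → pose (6.5999, 0.1315, 3.5590)
step 2: θ'=1.8090 (R=0.5714) → pose (7.3868, -0.2560, 1.8090)
step 3: θ'=4.0590 (R=-0.3333) → pose (7.9754, -0.3800, 4.0590)
step 4: θ'=3.6840 (R=-5.0000) → pose (6.5863, -1.6229, 3.6840)
step 5: θ'=4.3090 (R=-1.6000) → pose (7.2319, -0.8806, 4.3090)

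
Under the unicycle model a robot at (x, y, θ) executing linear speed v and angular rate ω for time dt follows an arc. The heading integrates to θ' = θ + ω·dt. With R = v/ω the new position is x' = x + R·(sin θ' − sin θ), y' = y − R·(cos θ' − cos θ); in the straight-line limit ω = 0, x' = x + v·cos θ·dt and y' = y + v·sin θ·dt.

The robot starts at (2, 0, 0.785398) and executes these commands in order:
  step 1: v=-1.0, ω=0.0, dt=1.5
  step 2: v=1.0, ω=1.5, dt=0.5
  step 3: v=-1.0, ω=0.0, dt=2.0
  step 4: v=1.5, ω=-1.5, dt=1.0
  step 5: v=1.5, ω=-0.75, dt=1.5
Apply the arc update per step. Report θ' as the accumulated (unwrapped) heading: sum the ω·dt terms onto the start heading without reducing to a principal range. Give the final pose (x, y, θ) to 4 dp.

(3.8711, -2.7207, -1.0896)

step 1: θ'=0.7854 (straight) → pose (0.9393, -1.0607, 0.7854)
step 2: θ'=1.5354 (R=0.6667) → pose (1.1342, -0.6128, 1.5354)
step 3: θ'=1.5354 (straight) → pose (1.0634, -2.6116, 1.5354)
step 4: θ'=0.0354 (R=-1.0000) → pose (2.0274, -1.6476, 0.0354)
step 5: θ'=-1.0896 (R=-2.0000) → pose (3.8711, -2.7207, -1.0896)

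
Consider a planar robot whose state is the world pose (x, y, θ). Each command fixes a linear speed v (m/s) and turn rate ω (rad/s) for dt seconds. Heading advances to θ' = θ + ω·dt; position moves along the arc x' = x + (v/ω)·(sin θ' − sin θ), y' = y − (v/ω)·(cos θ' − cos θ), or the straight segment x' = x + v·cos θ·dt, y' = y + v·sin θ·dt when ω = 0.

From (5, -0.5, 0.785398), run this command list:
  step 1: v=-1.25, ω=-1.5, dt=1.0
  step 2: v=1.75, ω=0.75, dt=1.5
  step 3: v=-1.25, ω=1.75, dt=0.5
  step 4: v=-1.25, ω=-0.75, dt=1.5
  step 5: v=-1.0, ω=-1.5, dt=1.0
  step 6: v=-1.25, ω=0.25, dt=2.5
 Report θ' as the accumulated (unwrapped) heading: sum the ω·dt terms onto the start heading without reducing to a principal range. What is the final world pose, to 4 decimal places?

(2.2454, 0.5892, -0.7146)

step 1: θ'=-0.7146 (R=0.8333) → pose (3.8646, -0.5402, -0.7146)
step 2: θ'=0.4104 (R=2.3333) → pose (6.3247, -0.9173, 0.4104)
step 3: θ'=1.2854 (R=-0.7143) → pose (5.9242, -1.3712, 1.2854)
step 4: θ'=0.1604 (R=1.6667) → pose (4.5912, -2.5472, 0.1604)
step 5: θ'=-1.3396 (R=0.6667) → pose (3.8358, -2.0419, -1.3396)
step 6: θ'=-0.7146 (R=-5.0000) → pose (2.2454, 0.5892, -0.7146)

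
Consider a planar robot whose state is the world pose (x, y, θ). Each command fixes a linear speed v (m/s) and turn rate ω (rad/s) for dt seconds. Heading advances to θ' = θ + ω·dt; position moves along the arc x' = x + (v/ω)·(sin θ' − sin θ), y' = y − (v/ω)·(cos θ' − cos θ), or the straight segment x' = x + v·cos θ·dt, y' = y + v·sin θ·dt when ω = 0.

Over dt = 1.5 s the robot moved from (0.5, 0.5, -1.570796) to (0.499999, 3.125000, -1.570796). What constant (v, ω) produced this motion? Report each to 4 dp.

Δθ = -1.570796 − -1.570796 = 0.000000
ω = Δθ/dt = 0.000000/1.5 = 0.0000
ω = 0 → v = (Δx·cos θ + Δy·sin θ)/dt = -1.7500

v = -1.7500, ω = 0.0000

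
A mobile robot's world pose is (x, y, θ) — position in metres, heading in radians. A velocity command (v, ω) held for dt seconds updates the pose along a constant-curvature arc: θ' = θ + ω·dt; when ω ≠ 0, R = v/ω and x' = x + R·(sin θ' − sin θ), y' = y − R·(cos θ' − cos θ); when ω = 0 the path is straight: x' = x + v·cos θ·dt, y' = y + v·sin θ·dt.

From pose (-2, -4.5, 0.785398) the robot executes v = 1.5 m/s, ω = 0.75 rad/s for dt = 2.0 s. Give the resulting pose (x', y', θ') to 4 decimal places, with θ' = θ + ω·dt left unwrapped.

(-1.9035, -1.7752, 2.2854)

θ' = 0.7854 + 0.75·2.0 = 2.2854
R = v/ω = 1.5/0.75 = 2.0000
x' = -2 + 2.0000·(sin 2.2854 − sin 0.7854) = -1.9035
y' = -4.5 − 2.0000·(cos 2.2854 − cos 0.7854) = -1.7752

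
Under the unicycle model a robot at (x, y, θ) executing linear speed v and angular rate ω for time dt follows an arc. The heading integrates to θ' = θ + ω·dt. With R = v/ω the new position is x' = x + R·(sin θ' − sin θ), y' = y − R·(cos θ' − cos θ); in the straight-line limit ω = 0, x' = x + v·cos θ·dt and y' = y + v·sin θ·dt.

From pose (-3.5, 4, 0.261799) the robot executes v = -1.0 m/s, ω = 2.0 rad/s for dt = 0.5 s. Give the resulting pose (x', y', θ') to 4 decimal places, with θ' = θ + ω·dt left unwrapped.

(-3.8469, 3.6691, 1.2618)

θ' = 0.2618 + 2.0·0.5 = 1.2618
R = v/ω = -1.0/2.0 = -0.5000
x' = -3.5 + -0.5000·(sin 1.2618 − sin 0.2618) = -3.8469
y' = 4 − -0.5000·(cos 1.2618 − cos 0.2618) = 3.6691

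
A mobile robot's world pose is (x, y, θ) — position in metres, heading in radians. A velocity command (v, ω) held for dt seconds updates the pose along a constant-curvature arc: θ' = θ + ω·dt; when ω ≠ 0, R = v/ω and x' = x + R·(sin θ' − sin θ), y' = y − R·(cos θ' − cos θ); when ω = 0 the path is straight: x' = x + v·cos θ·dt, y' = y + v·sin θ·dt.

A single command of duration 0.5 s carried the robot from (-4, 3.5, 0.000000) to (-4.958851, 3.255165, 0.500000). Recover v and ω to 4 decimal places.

v = -2.0000, ω = 1.0000

Δθ = 0.500000 − 0.000000 = 0.500000
ω = Δθ/dt = 0.500000/0.5 = 1.0000
R = Δx/(sin θ' − sin θ) = -2.0000
v = R·ω = -2.0000·1.0000 = -2.0000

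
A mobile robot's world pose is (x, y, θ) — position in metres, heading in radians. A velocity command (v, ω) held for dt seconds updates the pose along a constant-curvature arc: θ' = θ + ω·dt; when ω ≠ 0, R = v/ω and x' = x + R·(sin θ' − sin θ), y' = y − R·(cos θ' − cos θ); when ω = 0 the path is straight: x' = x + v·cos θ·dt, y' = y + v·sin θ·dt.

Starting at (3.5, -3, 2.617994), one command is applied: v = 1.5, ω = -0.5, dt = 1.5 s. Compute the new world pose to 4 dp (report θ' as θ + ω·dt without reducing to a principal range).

(2.1315, -1.2804, 1.8680)

θ' = 2.6180 + -0.5·1.5 = 1.8680
R = v/ω = 1.5/-0.5 = -3.0000
x' = 3.5 + -3.0000·(sin 1.8680 − sin 2.6180) = 2.1315
y' = -3 − -3.0000·(cos 1.8680 − cos 2.6180) = -1.2804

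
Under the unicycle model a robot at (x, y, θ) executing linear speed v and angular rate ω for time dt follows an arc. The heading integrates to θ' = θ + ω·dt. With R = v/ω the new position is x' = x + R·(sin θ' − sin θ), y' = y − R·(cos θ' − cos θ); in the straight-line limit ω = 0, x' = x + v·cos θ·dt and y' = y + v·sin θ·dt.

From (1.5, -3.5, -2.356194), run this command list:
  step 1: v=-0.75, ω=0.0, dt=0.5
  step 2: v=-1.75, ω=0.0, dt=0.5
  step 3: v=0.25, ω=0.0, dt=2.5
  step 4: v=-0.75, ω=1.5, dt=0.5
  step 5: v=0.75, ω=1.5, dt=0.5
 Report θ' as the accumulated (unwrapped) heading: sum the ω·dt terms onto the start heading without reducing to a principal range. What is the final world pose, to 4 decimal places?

step 1: θ'=-2.3562 (straight) → pose (1.7652, -3.2348, -2.3562)
step 2: θ'=-2.3562 (straight) → pose (2.3839, -2.6161, -2.3562)
step 3: θ'=-2.3562 (straight) → pose (1.9419, -3.0581, -2.3562)
step 4: θ'=-1.6062 (R=-0.5000) → pose (2.0881, -2.7222, -1.6062)
step 5: θ'=-0.8562 (R=0.5000) → pose (2.2101, -3.0676, -0.8562)

(2.2101, -3.0676, -0.8562)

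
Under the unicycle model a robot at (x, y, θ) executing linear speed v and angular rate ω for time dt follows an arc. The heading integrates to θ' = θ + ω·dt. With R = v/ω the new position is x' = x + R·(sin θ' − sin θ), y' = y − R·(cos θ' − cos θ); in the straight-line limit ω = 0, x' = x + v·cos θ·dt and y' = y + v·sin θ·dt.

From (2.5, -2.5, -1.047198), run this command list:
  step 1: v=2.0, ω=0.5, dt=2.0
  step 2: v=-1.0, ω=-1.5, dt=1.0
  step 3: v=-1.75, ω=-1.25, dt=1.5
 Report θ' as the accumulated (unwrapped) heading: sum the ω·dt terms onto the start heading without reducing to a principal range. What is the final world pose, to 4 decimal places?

step 1: θ'=-0.0472 (R=4.0000) → pose (5.7754, -4.4955, -0.0472)
step 2: θ'=-1.5472 (R=0.6667) → pose (5.1404, -3.8454, -1.5472)
step 3: θ'=-3.4222 (R=1.4000) → pose (6.9277, -2.4671, -3.4222)

(6.9277, -2.4671, -3.4222)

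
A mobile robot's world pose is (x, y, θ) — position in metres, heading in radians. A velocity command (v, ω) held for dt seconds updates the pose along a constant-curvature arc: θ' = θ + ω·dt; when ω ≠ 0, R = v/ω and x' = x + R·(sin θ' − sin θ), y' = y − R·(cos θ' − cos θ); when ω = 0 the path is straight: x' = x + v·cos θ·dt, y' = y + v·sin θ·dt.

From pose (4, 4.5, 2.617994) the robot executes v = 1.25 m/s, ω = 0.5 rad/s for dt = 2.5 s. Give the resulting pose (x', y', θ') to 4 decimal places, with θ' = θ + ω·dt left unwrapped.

(1.0895, 4.2039, 3.8680)

θ' = 2.6180 + 0.5·2.5 = 3.8680
R = v/ω = 1.25/0.5 = 2.5000
x' = 4 + 2.5000·(sin 3.8680 − sin 2.6180) = 1.0895
y' = 4.5 − 2.5000·(cos 3.8680 − cos 2.6180) = 4.2039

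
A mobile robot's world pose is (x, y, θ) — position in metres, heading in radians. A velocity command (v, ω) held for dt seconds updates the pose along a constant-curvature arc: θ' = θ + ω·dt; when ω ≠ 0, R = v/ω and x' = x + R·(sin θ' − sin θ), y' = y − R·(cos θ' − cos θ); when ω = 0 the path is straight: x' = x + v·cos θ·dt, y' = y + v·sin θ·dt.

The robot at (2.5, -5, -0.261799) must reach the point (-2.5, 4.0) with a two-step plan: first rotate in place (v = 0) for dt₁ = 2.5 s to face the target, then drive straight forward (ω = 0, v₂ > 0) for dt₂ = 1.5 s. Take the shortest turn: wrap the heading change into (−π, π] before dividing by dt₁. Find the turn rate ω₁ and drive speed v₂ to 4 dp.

heading to target = atan2(4−-5, -2.5−2.5) = 2.0779
Δθ = wrap(2.0779 − -0.2618) = 2.3397; ω₁ = Δθ/dt₁ = 0.9359
distance = √((-2.5−2.5)² + (4−-5)²) = 10.2956; v₂ = distance/dt₂ = 6.8638

ω₁ = 0.9359, v₂ = 6.8638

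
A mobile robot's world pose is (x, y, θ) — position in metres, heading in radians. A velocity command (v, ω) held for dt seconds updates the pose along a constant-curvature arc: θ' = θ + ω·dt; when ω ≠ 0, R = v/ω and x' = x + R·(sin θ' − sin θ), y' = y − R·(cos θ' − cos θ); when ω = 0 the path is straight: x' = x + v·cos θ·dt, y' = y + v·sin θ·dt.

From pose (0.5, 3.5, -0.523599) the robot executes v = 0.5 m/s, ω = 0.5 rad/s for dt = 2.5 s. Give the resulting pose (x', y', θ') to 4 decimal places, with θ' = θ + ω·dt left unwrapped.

(1.6642, 3.6185, 0.7264)

θ' = -0.5236 + 0.5·2.5 = 0.7264
R = v/ω = 0.5/0.5 = 1.0000
x' = 0.5 + 1.0000·(sin 0.7264 − sin -0.5236) = 1.6642
y' = 3.5 − 1.0000·(cos 0.7264 − cos -0.5236) = 3.6185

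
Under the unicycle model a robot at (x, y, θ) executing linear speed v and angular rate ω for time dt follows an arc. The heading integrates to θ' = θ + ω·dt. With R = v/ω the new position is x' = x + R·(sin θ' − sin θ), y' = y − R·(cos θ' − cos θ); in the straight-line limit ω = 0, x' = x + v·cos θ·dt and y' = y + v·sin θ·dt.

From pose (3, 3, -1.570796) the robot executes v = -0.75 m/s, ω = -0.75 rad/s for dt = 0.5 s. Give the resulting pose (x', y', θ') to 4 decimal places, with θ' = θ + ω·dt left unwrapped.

θ' = -1.5708 + -0.75·0.5 = -1.9458
R = v/ω = -0.75/-0.75 = 1.0000
x' = 3 + 1.0000·(sin -1.9458 − sin -1.5708) = 3.0695
y' = 3 − 1.0000·(cos -1.9458 − cos -1.5708) = 3.3663

(3.0695, 3.3663, -1.9458)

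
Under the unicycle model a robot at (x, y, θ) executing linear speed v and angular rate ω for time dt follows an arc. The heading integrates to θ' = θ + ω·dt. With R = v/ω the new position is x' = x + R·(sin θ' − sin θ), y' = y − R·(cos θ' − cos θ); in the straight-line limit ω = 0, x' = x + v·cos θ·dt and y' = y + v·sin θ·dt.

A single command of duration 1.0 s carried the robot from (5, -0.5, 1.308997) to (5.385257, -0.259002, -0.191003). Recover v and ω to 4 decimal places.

Δθ = -0.191003 − 1.308997 = -1.500000
ω = Δθ/dt = -1.500000/1.0 = -1.5000
R = Δx/(sin θ' − sin θ) = -0.3333
v = R·ω = -0.3333·-1.5000 = 0.5000

v = 0.5000, ω = -1.5000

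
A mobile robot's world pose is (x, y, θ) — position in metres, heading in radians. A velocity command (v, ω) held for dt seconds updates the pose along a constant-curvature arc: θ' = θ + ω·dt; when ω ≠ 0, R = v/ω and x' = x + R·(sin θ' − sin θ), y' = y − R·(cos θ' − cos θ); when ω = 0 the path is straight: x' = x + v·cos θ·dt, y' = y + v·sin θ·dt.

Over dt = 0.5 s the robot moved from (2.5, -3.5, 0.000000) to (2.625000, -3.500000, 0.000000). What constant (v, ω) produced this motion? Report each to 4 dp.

Δθ = 0.000000 − 0.000000 = 0.000000
ω = Δθ/dt = 0.000000/0.5 = 0.0000
ω = 0 → v = (Δx·cos θ + Δy·sin θ)/dt = 0.2500

v = 0.2500, ω = 0.0000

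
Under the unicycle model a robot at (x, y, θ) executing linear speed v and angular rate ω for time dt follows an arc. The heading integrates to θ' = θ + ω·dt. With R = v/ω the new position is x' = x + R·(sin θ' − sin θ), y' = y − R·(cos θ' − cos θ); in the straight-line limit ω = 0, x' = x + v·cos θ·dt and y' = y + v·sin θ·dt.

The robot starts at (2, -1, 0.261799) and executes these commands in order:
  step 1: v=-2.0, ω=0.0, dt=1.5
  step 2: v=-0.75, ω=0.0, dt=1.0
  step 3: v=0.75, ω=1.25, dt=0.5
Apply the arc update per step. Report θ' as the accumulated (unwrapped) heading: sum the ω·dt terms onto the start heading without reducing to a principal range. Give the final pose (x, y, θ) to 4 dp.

(-1.3125, -1.7702, 0.8868)

step 1: θ'=0.2618 (straight) → pose (-0.8978, -1.7765, 0.2618)
step 2: θ'=0.2618 (straight) → pose (-1.6222, -1.9706, 0.2618)
step 3: θ'=0.8868 (R=0.6000) → pose (-1.3125, -1.7702, 0.8868)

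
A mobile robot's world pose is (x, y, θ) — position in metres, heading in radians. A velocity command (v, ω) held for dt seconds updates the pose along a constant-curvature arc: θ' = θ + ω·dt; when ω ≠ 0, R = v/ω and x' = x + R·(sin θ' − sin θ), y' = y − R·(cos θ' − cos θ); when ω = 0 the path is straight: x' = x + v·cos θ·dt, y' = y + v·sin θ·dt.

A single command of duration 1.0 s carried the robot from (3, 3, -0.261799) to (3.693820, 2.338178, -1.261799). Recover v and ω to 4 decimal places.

Δθ = -1.261799 − -0.261799 = -1.000000
ω = Δθ/dt = -1.000000/1.0 = -1.0000
R = Δx/(sin θ' − sin θ) = -1.0000
v = R·ω = -1.0000·-1.0000 = 1.0000

v = 1.0000, ω = -1.0000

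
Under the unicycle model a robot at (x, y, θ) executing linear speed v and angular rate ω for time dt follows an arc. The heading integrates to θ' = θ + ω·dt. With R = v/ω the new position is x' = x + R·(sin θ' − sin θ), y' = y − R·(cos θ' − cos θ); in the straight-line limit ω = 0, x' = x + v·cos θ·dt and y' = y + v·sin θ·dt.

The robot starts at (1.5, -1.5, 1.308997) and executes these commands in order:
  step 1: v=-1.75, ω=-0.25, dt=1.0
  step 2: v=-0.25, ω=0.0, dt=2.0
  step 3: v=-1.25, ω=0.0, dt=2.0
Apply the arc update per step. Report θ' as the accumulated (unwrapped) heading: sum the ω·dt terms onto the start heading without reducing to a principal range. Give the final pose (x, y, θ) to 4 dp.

(-0.6277, -5.7321, 1.0590)

step 1: θ'=1.0590 (R=7.0000) → pose (0.8416, -3.1165, 1.0590)
step 2: θ'=1.0590 (straight) → pose (0.5967, -3.5524, 1.0590)
step 3: θ'=1.0590 (straight) → pose (-0.6277, -5.7321, 1.0590)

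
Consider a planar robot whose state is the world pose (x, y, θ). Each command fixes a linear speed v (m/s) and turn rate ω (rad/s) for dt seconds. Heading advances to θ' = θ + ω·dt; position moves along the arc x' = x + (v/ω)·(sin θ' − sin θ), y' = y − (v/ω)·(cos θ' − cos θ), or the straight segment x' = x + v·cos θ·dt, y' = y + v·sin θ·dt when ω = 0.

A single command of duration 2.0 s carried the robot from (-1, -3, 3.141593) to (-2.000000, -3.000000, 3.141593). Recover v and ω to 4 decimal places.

Δθ = 3.141593 − 3.141593 = 0.000000
ω = Δθ/dt = 0.000000/2.0 = 0.0000
ω = 0 → v = (Δx·cos θ + Δy·sin θ)/dt = 0.5000

v = 0.5000, ω = 0.0000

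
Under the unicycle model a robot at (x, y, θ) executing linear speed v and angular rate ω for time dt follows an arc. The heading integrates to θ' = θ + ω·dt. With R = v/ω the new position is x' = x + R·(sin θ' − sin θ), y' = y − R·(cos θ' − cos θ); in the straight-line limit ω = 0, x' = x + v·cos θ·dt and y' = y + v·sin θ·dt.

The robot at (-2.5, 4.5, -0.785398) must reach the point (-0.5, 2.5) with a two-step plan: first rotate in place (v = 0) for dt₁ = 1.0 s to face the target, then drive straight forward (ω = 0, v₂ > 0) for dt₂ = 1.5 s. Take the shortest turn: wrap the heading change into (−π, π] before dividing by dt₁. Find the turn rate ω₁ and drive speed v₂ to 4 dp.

heading to target = atan2(2.5−4.5, -0.5−-2.5) = -0.7854
Δθ = wrap(-0.7854 − -0.7854) = 0.0000; ω₁ = Δθ/dt₁ = 0.0000
distance = √((-0.5−-2.5)² + (2.5−4.5)²) = 2.8284; v₂ = distance/dt₂ = 1.8856

ω₁ = 0.0000, v₂ = 1.8856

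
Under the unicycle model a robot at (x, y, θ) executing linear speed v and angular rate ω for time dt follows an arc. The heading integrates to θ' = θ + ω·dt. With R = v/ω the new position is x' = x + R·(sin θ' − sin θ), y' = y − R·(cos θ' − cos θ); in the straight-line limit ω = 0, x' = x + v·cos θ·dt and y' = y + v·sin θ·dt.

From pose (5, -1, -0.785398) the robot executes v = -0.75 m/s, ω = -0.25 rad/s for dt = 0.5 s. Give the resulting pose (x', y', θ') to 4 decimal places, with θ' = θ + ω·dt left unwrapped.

θ' = -0.7854 + -0.25·0.5 = -0.9104
R = v/ω = -0.75/-0.25 = 3.0000
x' = 5 + 3.0000·(sin -0.9104 − sin -0.7854) = 4.7521
y' = -1 − 3.0000·(cos -0.9104 − cos -0.7854) = -0.7190

(4.7521, -0.7190, -0.9104)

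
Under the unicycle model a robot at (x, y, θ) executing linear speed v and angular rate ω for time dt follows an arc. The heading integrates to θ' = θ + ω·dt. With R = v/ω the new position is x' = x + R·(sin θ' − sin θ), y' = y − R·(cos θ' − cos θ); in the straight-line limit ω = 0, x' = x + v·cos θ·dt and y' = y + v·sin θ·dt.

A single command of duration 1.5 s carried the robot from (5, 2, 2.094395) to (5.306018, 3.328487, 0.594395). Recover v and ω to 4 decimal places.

Δθ = 0.594395 − 2.094395 = -1.500000
ω = Δθ/dt = -1.500000/1.5 = -1.0000
R = −Δy/(cos θ' − cos θ) = -1.0000
v = R·ω = -1.0000·-1.0000 = 1.0000

v = 1.0000, ω = -1.0000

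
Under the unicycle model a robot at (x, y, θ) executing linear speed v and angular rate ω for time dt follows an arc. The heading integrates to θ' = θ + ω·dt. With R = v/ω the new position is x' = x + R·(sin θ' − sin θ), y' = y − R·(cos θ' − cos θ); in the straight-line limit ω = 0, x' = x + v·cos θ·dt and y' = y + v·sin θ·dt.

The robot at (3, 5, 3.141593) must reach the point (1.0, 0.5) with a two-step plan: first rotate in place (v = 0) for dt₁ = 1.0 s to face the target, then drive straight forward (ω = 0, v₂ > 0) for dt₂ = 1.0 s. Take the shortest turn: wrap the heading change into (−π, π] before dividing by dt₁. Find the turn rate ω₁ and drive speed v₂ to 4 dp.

heading to target = atan2(0.5−5, 1−3) = -1.9890
Δθ = wrap(-1.9890 − 3.1416) = 1.1526; ω₁ = Δθ/dt₁ = 1.1526
distance = √((1−3)² + (0.5−5)²) = 4.9244; v₂ = distance/dt₂ = 4.9244

ω₁ = 1.1526, v₂ = 4.9244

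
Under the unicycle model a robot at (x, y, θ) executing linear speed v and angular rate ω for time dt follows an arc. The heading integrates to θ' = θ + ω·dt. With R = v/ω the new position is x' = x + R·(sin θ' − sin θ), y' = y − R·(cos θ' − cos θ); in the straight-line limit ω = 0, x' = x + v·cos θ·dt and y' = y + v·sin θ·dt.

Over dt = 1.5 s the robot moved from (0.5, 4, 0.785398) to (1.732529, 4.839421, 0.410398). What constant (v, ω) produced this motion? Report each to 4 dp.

Δθ = 0.410398 − 0.785398 = -0.375000
ω = Δθ/dt = -0.375000/1.5 = -0.2500
R = Δx/(sin θ' − sin θ) = -4.0000
v = R·ω = -4.0000·-0.2500 = 1.0000

v = 1.0000, ω = -0.2500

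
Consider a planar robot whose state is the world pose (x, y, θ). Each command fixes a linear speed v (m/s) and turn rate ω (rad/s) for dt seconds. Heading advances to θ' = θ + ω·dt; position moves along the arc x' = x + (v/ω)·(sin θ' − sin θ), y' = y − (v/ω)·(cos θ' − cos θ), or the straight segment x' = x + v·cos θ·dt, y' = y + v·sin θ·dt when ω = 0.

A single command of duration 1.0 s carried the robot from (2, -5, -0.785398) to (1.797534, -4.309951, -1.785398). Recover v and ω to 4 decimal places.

v = -0.7500, ω = -1.0000

Δθ = -1.785398 − -0.785398 = -1.000000
ω = Δθ/dt = -1.000000/1.0 = -1.0000
R = −Δy/(cos θ' − cos θ) = 0.7500
v = R·ω = 0.7500·-1.0000 = -0.7500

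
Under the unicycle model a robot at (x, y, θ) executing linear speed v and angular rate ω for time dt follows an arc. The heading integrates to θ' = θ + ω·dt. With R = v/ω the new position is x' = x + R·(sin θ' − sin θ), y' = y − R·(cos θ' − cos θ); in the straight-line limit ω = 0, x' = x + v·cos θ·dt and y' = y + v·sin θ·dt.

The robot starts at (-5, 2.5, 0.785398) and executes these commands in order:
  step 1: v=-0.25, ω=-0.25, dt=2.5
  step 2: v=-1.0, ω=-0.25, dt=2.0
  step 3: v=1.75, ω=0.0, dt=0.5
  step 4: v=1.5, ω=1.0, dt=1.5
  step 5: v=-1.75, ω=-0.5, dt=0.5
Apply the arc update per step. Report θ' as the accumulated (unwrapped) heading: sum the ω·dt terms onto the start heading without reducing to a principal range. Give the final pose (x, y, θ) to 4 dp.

step 1: θ'=0.1604 (R=1.0000) → pose (-5.5474, 2.2199, 0.1604)
step 2: θ'=-0.3396 (R=4.0000) → pose (-7.5187, 2.3970, -0.3396)
step 3: θ'=-0.3396 (straight) → pose (-6.6937, 2.1056, -0.3396)
step 4: θ'=1.1604 (R=1.5000) → pose (-4.8186, 2.9214, 1.1604)
step 5: θ'=0.9104 (R=3.5000) → pose (-5.2638, 2.1708, 0.9104)

(-5.2638, 2.1708, 0.9104)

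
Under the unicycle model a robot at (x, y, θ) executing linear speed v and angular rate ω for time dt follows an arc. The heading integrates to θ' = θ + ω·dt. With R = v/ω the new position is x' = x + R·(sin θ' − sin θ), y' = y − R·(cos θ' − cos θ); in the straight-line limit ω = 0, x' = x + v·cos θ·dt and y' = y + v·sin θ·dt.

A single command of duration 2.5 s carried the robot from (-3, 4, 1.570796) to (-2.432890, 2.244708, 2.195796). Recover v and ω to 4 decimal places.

v = -0.7500, ω = 0.2500

Δθ = 2.195796 − 1.570796 = 0.625000
ω = Δθ/dt = 0.625000/2.5 = 0.2500
R = −Δy/(cos θ' − cos θ) = -3.0000
v = R·ω = -3.0000·0.2500 = -0.7500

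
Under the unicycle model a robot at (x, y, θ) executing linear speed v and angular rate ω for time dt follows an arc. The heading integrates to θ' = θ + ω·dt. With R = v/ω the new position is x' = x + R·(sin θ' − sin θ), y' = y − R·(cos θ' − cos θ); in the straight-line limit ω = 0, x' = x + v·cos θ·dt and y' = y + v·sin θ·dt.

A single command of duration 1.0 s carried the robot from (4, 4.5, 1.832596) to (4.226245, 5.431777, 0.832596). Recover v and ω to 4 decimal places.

Δθ = 0.832596 − 1.832596 = -1.000000
ω = Δθ/dt = -1.000000/1.0 = -1.0000
R = −Δy/(cos θ' − cos θ) = -1.0000
v = R·ω = -1.0000·-1.0000 = 1.0000

v = 1.0000, ω = -1.0000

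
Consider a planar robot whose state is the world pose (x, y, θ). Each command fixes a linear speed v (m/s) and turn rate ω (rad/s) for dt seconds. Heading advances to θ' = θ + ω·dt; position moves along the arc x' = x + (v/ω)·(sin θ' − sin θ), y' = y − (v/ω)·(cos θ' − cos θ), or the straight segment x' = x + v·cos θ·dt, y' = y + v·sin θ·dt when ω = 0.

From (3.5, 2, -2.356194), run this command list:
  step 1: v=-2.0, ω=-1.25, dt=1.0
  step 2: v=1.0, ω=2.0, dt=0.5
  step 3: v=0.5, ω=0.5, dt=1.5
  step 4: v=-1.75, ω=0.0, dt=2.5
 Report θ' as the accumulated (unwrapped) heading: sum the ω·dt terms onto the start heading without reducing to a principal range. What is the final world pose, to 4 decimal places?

(5.6515, 5.9016, -1.8562)

step 1: θ'=-3.6062 (R=1.6000) → pose (5.3483, 2.2990, -3.6062)
step 2: θ'=-2.6062 (R=0.5000) → pose (4.8692, 2.2821, -2.6062)
step 3: θ'=-1.8562 (R=1.0000) → pose (4.4198, 1.7035, -1.8562)
step 4: θ'=-1.8562 (straight) → pose (5.6515, 5.9016, -1.8562)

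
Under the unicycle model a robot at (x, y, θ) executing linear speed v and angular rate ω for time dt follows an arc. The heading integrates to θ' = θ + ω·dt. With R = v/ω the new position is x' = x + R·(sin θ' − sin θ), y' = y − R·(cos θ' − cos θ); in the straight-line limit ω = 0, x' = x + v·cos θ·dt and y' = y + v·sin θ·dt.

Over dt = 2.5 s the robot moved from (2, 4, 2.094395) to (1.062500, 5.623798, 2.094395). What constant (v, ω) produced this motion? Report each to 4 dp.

v = 0.7500, ω = 0.0000

Δθ = 2.094395 − 2.094395 = 0.000000
ω = Δθ/dt = 0.000000/2.5 = 0.0000
ω = 0 → v = (Δx·cos θ + Δy·sin θ)/dt = 0.7500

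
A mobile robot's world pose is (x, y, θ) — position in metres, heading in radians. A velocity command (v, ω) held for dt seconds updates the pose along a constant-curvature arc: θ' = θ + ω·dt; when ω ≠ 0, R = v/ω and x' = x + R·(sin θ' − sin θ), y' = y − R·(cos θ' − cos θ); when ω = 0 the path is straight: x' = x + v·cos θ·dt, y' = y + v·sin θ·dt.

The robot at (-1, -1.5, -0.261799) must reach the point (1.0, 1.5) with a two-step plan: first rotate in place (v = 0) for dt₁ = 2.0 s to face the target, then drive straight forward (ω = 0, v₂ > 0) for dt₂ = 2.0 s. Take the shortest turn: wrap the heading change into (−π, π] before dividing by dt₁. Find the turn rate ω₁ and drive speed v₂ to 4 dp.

ω₁ = 0.6223, v₂ = 1.8028

heading to target = atan2(1.5−-1.5, 1−-1) = 0.9828
Δθ = wrap(0.9828 − -0.2618) = 1.2446; ω₁ = Δθ/dt₁ = 0.6223
distance = √((1−-1)² + (1.5−-1.5)²) = 3.6056; v₂ = distance/dt₂ = 1.8028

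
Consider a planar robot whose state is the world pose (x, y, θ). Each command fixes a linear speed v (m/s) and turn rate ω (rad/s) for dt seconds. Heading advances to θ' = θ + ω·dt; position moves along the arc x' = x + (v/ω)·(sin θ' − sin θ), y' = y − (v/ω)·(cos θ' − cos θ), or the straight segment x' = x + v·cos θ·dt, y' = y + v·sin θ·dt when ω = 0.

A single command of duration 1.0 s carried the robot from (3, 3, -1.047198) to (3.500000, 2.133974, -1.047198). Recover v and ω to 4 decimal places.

v = 1.0000, ω = 0.0000

Δθ = -1.047198 − -1.047198 = 0.000000
ω = Δθ/dt = 0.000000/1.0 = 0.0000
ω = 0 → v = (Δx·cos θ + Δy·sin θ)/dt = 1.0000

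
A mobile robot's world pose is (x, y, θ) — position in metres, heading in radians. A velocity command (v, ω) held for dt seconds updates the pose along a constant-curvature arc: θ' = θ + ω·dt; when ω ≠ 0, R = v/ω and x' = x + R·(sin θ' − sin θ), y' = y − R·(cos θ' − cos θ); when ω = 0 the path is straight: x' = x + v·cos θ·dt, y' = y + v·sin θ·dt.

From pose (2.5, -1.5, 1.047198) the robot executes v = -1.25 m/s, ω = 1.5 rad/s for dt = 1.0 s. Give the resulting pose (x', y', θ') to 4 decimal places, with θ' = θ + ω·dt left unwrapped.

θ' = 1.0472 + 1.5·1.0 = 2.5472
R = v/ω = -1.25/1.5 = -0.8333
x' = 2.5 + -0.8333·(sin 2.5472 − sin 1.0472) = 2.7550
y' = -1.5 − -0.8333·(cos 2.5472 − cos 1.0472) = -2.6071

(2.7550, -2.6071, 2.5472)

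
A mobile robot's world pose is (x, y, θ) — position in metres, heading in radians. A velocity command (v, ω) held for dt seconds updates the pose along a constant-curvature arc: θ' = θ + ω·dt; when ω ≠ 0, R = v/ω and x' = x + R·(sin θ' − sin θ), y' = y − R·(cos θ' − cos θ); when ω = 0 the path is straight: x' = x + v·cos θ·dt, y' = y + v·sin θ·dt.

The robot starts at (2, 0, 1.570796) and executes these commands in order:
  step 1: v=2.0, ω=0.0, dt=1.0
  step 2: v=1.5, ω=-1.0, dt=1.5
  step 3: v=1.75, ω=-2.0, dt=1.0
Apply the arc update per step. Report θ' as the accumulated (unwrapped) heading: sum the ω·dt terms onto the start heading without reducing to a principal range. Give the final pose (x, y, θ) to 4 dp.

(4.2752, 2.3165, -1.9292)

step 1: θ'=1.5708 (straight) → pose (2.0000, 2.0000, 1.5708)
step 2: θ'=0.0708 (R=-1.5000) → pose (3.3939, 3.4962, 0.0708)
step 3: θ'=-1.9292 (R=-0.8750) → pose (4.2752, 2.3165, -1.9292)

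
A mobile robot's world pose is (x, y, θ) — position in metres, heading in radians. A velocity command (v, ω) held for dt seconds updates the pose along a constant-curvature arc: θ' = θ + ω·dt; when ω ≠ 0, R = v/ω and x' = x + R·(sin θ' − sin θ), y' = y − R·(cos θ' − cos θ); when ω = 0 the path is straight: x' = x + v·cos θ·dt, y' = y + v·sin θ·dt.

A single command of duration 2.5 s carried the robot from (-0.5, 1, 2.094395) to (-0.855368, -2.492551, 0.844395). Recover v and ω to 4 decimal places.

v = -1.5000, ω = -0.5000

Δθ = 0.844395 − 2.094395 = -1.250000
ω = Δθ/dt = -1.250000/2.5 = -0.5000
R = −Δy/(cos θ' − cos θ) = 3.0000
v = R·ω = 3.0000·-0.5000 = -1.5000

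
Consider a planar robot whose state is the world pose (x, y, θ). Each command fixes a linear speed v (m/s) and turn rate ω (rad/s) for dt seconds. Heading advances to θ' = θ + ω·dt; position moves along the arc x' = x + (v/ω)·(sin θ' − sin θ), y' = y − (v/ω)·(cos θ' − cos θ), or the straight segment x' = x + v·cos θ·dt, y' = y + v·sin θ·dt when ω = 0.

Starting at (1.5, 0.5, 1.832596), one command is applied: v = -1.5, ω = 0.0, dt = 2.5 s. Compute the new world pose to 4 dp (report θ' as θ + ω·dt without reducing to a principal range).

θ' = 1.8326 + 0.0·2.5 = 1.8326
ω = 0 → straight: x' = 1.5 + -1.5·cos(1.8326)·2.5 = 2.4706
y' = 0.5 + -1.5·sin(1.8326)·2.5 = -3.1222

(2.4706, -3.1222, 1.8326)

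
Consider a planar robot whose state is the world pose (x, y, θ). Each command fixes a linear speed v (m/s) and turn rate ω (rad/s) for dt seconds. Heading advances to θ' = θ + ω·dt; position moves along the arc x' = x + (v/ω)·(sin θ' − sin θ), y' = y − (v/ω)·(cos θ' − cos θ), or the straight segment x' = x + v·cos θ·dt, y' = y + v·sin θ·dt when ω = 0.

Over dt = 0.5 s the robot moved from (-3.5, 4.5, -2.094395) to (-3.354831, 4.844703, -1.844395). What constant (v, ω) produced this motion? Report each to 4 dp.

v = -0.7500, ω = 0.5000

Δθ = -1.844395 − -2.094395 = 0.250000
ω = Δθ/dt = 0.250000/0.5 = 0.5000
R = −Δy/(cos θ' − cos θ) = -1.5000
v = R·ω = -1.5000·0.5000 = -0.7500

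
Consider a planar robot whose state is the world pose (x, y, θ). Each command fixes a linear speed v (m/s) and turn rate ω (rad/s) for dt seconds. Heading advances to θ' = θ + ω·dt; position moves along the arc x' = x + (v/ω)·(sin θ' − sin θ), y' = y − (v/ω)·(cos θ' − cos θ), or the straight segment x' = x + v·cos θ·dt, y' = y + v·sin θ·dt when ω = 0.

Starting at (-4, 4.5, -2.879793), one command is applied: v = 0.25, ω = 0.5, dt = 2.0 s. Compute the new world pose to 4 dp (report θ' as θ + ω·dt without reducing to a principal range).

θ' = -2.8798 + 0.5·2.0 = -1.8798
R = v/ω = 0.25/0.5 = 0.5000
x' = -4 + 0.5000·(sin -1.8798 − sin -2.8798) = -4.3469
y' = 4.5 − 0.5000·(cos -1.8798 − cos -2.8798) = 4.1691

(-4.3469, 4.1691, -1.8798)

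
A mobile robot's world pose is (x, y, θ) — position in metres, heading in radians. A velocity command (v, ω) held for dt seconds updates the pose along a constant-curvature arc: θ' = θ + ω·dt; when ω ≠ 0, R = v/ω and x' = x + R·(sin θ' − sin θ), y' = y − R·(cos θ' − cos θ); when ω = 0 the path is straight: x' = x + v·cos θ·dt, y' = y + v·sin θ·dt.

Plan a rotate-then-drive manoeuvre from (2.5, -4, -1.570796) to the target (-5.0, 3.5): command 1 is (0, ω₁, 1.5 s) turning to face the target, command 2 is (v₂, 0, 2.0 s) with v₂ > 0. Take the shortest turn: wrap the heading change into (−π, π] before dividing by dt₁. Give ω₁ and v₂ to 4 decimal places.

heading to target = atan2(3.5−-4, -5−2.5) = 2.3562
Δθ = wrap(2.3562 − -1.5708) = -2.3562; ω₁ = Δθ/dt₁ = -1.5708
distance = √((-5−2.5)² + (3.5−-4)²) = 10.6066; v₂ = distance/dt₂ = 5.3033

ω₁ = -1.5708, v₂ = 5.3033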